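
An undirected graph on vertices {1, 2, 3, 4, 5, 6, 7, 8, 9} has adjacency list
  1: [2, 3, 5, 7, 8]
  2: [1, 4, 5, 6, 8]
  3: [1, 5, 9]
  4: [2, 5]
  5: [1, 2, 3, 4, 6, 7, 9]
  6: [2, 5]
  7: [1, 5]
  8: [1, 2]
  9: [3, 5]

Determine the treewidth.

A width-2 tree decomposition is:
Bags: B1 = {2, 5, 6}  B2 = {2, 4, 5}  B3 = {1, 2, 5}  B4 = {1, 3, 5}  B5 = {3, 5, 9}  B6 = {1, 5, 7}  B7 = {1, 2, 8}
Tree: B1–B2, B1–B3, B3–B4, B4–B5, B3–B6, B3–B7
Each bag holds 3 vertices, so the decomposition has width 2, which upper-bounds the treewidth. On the other hand G contains the 3-clique {1, 2, 8}. A clique must lie in a single bag of any decomposition, so no decomposition can have width below 2. Therefore the treewidth is 2.

2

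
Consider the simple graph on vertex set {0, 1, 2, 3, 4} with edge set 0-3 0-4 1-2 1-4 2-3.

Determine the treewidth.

A width-2 tree decomposition is:
Bags: B1 = {1, 2, 3}  B2 = {0, 1, 3}  B3 = {0, 1, 4}
Tree: B1–B2, B2–B3
The largest bag has 3 vertices, giving width 2; this decomposition certifies tw(G) ≤ 2. The edges 1–2–3–0–4–1 form a cycle, so G is not a tree and its treewidth is at least 2. Therefore the treewidth is 2.

2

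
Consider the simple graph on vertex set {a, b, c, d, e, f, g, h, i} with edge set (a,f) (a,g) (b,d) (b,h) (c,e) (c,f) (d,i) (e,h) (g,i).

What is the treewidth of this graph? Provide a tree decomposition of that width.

Each bag holds 3 vertices, so the decomposition has width 2, which upper-bounds the treewidth. Since i–d–b–h–e–c–f–a–g–i is a cycle in G, G is not acyclic. Forests are exactly the graphs of treewidth ≤ 1, so tw(G) ≥ 2. The upper and lower bounds meet at 2, so that is the treewidth.

Treewidth 2.
Bags: B1 = {b, d, i}  B2 = {b, h, i}  B3 = {e, h, i}  B4 = {c, e, i}  B5 = {c, f, i}  B6 = {a, f, i}  B7 = {a, g, i}
Tree: B1–B2, B2–B3, B3–B4, B4–B5, B5–B6, B6–B7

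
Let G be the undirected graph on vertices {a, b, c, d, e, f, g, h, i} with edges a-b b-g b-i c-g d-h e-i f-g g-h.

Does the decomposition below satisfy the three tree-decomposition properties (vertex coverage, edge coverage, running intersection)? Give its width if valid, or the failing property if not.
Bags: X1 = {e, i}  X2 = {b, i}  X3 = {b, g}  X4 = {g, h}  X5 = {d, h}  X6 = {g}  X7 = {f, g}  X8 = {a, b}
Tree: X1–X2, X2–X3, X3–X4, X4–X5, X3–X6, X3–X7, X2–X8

A tree decomposition must satisfy three properties: every vertex lies in some bag; for every edge, both endpoints lie together in some bag; and for every vertex, the bags containing it form a connected subtree. Here vertex c appears in no bag, so the decomposition is invalid.

No — vertex c appears in no bag.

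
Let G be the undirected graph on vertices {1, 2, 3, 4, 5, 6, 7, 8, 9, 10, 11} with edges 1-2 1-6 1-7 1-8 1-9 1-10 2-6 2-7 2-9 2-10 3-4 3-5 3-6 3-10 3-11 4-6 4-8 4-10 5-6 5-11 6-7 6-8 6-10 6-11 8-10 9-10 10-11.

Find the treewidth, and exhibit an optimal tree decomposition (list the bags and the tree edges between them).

Every bag has size at most 4, so the width is 4 − 1 = 3 and tw(G) ≤ 3. For the lower bound, the 4 vertices {1, 2, 9, 10} are pairwise adjacent, and any tree decomposition puts a clique entirely inside one bag — forcing width ≥ 3. Hence tw(G) = 3 exactly.

Treewidth 3.
One such decomposition:
Bags: B1 = {1, 2, 6, 10}  B2 = {1, 6, 8, 10}  B3 = {1, 2, 6, 7}  B4 = {1, 2, 9, 10}  B5 = {4, 6, 8, 10}  B6 = {3, 4, 6, 10}  B7 = {3, 6, 10, 11}  B8 = {3, 5, 6, 11}
Tree: B1–B2, B1–B3, B1–B4, B2–B5, B5–B6, B6–B7, B7–B8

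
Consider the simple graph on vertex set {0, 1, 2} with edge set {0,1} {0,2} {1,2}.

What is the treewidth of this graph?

A width-2 tree decomposition is:
Bags: B1 = {0, 1, 2}
Tree: (single bag)
A single bag containing all 3 vertices is trivially a valid decomposition of width 2. For the lower bound, the 3 vertices {0, 1, 2} are pairwise adjacent, and any tree decomposition puts a clique entirely inside one bag — forcing width ≥ 2. The upper and lower bounds meet at 2, so that is the treewidth.

2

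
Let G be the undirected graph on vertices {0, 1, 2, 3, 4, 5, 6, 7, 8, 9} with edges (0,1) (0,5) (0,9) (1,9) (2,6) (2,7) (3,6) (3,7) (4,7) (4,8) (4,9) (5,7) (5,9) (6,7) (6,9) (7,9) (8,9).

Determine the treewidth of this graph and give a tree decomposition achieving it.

Every bag has size at most 3, so the width is 3 − 1 = 2 and tw(G) ≤ 2. For the lower bound, the 3 vertices {0, 1, 9} are pairwise adjacent, and any tree decomposition puts a clique entirely inside one bag — forcing width ≥ 2. Therefore the treewidth is 2.

Treewidth 2.
One such decomposition:
Bags: B1 = {4, 7, 9}  B2 = {5, 7, 9}  B3 = {6, 7, 9}  B4 = {2, 6, 7}  B5 = {4, 8, 9}  B6 = {3, 6, 7}  B7 = {0, 5, 9}  B8 = {0, 1, 9}
Tree: B1–B2, B1–B3, B3–B4, B1–B5, B3–B6, B2–B7, B7–B8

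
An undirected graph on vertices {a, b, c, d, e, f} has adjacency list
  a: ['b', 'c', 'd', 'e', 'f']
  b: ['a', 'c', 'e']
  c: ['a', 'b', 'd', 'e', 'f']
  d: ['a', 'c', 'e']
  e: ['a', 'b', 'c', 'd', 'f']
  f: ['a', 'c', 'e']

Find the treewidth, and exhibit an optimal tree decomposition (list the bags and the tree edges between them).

Treewidth 3.
One optimal decomposition is:
Bags: B1 = {a, c, d, e}  B2 = {a, c, e, f}  B3 = {a, b, c, e}
Tree: B1–B2, B1–B3

The largest bag has 4 vertices, giving width 3; this decomposition certifies tw(G) ≤ 3. Conversely, {a, c, d, e} is a clique of size 4, and the vertices of any clique must share a bag in every tree decomposition; so some bag has ≥ 4 vertices and tw(G) ≥ 3. The upper and lower bounds meet at 3, so that is the treewidth.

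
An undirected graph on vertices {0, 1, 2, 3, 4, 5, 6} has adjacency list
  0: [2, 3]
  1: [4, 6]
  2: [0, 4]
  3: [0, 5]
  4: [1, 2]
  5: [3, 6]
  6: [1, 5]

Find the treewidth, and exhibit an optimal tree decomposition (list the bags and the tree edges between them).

Each bag holds 3 vertices, so the decomposition has width 2, which upper-bounds the treewidth. For the lower bound, G contains the cycle 4–1–6–5–3–0–2–4, so G is not a forest; only forests have treewidth ≤ 1, hence tw(G) ≥ 2. Hence tw(G) = 2 exactly.

Treewidth 2.
One optimal decomposition is:
Bags: B1 = {1, 4, 6}  B2 = {4, 5, 6}  B3 = {3, 4, 5}  B4 = {0, 3, 4}  B5 = {0, 2, 4}
Tree: B1–B2, B2–B3, B3–B4, B4–B5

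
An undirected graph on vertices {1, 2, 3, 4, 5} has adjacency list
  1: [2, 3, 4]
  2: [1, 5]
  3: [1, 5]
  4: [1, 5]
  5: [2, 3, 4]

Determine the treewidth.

A width-2 tree decomposition is:
Bags: B1 = {1, 4, 5}  B2 = {1, 2, 5}  B3 = {1, 3, 5}
Tree: B1–B2, B2–B3
Each bag holds 3 vertices, so the decomposition has width 2, which upper-bounds the treewidth. The edges 4–5–2–1–4 form a cycle, so G is not a tree and its treewidth is at least 2. The upper and lower bounds meet at 2, so that is the treewidth.

2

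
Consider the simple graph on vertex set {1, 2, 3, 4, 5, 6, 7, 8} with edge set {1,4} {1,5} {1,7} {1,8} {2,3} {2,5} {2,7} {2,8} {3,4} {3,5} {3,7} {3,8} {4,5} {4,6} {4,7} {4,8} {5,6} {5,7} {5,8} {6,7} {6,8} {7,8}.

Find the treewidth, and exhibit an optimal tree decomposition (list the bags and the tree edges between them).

Treewidth 4.
One optimal decomposition is:
Bags: B1 = {1, 4, 5, 7, 8}  B2 = {3, 4, 5, 7, 8}  B3 = {2, 3, 5, 7, 8}  B4 = {4, 5, 6, 7, 8}
Tree: B1–B2, B2–B3, B1–B4

The largest bag has 5 vertices, giving width 4; this decomposition certifies tw(G) ≤ 4. Conversely, {2, 3, 5, 7, 8} is a clique of size 5, and the vertices of any clique must share a bag in every tree decomposition; so some bag has ≥ 5 vertices and tw(G) ≥ 4. Combining the bounds, tw(G) = 4.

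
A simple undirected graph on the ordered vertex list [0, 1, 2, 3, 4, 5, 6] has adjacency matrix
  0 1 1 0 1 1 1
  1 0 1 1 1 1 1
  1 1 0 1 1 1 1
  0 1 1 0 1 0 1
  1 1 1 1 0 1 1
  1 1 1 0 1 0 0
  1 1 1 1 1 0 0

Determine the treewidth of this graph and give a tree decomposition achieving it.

The largest bag has 5 vertices, giving width 4; this decomposition certifies tw(G) ≤ 4. For the lower bound, the 5 vertices {0, 1, 2, 4, 5} are pairwise adjacent, and any tree decomposition puts a clique entirely inside one bag — forcing width ≥ 4. Therefore the treewidth is 4.

Treewidth 4.
Bags: B1 = {0, 1, 2, 4, 5}  B2 = {0, 1, 2, 4, 6}  B3 = {1, 2, 3, 4, 6}
Tree: B1–B2, B2–B3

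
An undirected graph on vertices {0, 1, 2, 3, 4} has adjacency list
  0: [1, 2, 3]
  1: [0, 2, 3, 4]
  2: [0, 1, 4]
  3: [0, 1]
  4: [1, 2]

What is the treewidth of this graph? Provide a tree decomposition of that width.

Treewidth 2.
One optimal decomposition is:
Bags: B1 = {1, 2, 4}  B2 = {0, 1, 2}  B3 = {0, 1, 3}
Tree: B1–B2, B2–B3

Every bag has size at most 3, so the width is 3 − 1 = 2 and tw(G) ≤ 2. For the lower bound, the 3 vertices {0, 1, 2} are pairwise adjacent, and any tree decomposition puts a clique entirely inside one bag — forcing width ≥ 2. Combining the bounds, tw(G) = 2.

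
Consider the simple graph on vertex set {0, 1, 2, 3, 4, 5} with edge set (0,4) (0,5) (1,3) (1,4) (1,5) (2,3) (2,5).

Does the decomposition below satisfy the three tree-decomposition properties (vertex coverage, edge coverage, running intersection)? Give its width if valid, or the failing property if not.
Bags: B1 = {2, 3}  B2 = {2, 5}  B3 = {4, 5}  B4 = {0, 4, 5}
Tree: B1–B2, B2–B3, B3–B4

No — vertex 1 appears in no bag.

A tree decomposition must satisfy three properties: every vertex lies in some bag; for every edge, both endpoints lie together in some bag; and for every vertex, the bags containing it form a connected subtree. Here vertex 1 appears in no bag, so the decomposition is invalid.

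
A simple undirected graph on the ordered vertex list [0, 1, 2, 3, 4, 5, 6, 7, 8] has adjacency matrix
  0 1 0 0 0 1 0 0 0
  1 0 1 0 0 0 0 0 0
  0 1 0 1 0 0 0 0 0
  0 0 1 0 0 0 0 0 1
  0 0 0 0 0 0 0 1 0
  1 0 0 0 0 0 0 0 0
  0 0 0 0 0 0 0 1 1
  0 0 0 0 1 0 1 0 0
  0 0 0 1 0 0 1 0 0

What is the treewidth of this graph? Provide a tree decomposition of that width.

Every bag has size at most 2, so the width is 2 − 1 = 1 and tw(G) ≤ 1. Any graph with an edge has treewidth ≥ 1, and G has the edge 5–0. The upper and lower bounds meet at 1, so that is the treewidth.

Treewidth 1.
One optimal decomposition is:
Bags: B1 = {0, 5}  B2 = {0, 1}  B3 = {1, 2}  B4 = {2, 3}  B5 = {3, 8}  B6 = {6, 8}  B7 = {6, 7}  B8 = {4, 7}
Tree: B1–B2, B2–B3, B3–B4, B4–B5, B5–B6, B6–B7, B7–B8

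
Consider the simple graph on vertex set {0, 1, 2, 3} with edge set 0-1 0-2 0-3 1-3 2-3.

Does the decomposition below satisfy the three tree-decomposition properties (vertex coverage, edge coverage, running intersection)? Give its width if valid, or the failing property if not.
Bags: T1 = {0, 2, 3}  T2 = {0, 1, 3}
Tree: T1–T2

Every vertex of G appears in some bag (union = {0, 1, 2, 3}); every edge is covered by a bag; and for each vertex v the set of bags containing v is connected in the bag tree. The decomposition is therefore valid. The largest bag has 3 vertices, so the width is 2.

Yes; width 2.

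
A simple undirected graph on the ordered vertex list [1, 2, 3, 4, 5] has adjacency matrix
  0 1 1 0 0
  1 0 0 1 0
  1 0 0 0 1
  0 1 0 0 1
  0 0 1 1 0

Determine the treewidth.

2

A width-2 tree decomposition is:
Bags: B1 = {3, 4, 5}  B2 = {1, 3, 4}  B3 = {1, 2, 4}
Tree: B1–B2, B2–B3
The largest bag has 3 vertices, giving width 2; this decomposition certifies tw(G) ≤ 2. Since 4–5–3–1–2–4 is a cycle in G, G is not acyclic. Forests are exactly the graphs of treewidth ≤ 1, so tw(G) ≥ 2. Combining the bounds, tw(G) = 2.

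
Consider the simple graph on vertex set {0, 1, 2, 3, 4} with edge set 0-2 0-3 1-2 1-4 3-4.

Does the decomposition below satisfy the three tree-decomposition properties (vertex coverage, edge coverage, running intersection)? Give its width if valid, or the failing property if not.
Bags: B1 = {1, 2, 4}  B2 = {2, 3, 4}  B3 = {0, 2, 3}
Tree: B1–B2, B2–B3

Checking the three conditions: (i) the bags cover all of {0, 1, 2, 3, 4}; (ii) for each edge, some bag contains both endpoints; (iii) the bags containing any fixed vertex form a subtree. All hold, so the decomposition is valid with width 3 − 1 = 2.

Yes; width 2.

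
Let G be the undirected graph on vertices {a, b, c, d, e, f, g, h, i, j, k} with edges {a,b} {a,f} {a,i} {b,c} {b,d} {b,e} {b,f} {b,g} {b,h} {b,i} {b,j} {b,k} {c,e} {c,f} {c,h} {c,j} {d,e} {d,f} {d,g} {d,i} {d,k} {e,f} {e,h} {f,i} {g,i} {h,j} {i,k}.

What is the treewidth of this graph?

A width-3 tree decomposition is:
Bags: B1 = {b, d, g, i}  B2 = {b, d, i, k}  B3 = {b, d, f, i}  B4 = {b, d, e, f}  B5 = {b, c, e, f}  B6 = {b, c, e, h}  B7 = {a, b, f, i}  B8 = {b, c, h, j}
Tree: B1–B2, B2–B3, B3–B4, B4–B5, B5–B6, B3–B7, B6–B8
Every bag has size at most 4, so the width is 4 − 1 = 3 and tw(G) ≤ 3. For the lower bound, the 4 vertices {b, d, e, f} are pairwise adjacent, and any tree decomposition puts a clique entirely inside one bag — forcing width ≥ 3. Combining the bounds, tw(G) = 3.

3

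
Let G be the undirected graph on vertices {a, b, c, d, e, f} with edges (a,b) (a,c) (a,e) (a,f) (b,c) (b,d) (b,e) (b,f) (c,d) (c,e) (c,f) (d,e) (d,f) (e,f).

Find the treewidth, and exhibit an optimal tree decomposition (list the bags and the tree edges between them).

The largest bag has 5 vertices, giving width 4; this decomposition certifies tw(G) ≤ 4. Conversely, {b, c, d, e, f} is a clique of size 5, and the vertices of any clique must share a bag in every tree decomposition; so some bag has ≥ 5 vertices and tw(G) ≥ 4. Therefore the treewidth is 4.

Treewidth 4.
One such decomposition:
Bags: B1 = {b, c, d, e, f}  B2 = {a, b, c, e, f}
Tree: B1–B2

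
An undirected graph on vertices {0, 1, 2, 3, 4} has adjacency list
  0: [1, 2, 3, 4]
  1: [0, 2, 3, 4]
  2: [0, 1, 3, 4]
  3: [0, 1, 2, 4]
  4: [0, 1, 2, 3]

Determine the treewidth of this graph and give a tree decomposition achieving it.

With just one bag of size 5, the width is 5 − 1 = 4, so tw(G) ≤ 4. For the lower bound, the 5 vertices {0, 1, 2, 3, 4} are pairwise adjacent, and any tree decomposition puts a clique entirely inside one bag — forcing width ≥ 4. Hence tw(G) = 4 exactly.

Treewidth 4.
One optimal decomposition is:
Bags: B1 = {0, 1, 2, 3, 4}
Tree: (single bag)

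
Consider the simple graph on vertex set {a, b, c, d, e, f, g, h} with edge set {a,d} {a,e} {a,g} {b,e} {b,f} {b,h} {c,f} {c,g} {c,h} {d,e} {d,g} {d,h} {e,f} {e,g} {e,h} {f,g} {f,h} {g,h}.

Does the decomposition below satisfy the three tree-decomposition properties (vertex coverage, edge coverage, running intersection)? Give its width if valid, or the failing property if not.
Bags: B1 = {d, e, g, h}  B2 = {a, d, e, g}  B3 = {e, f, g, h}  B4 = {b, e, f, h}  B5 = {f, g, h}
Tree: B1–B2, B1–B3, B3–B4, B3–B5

No — vertex c appears in no bag.

A tree decomposition must satisfy three properties: every vertex lies in some bag; for every edge, both endpoints lie together in some bag; and for every vertex, the bags containing it form a connected subtree. Here vertex c appears in no bag, so the decomposition is invalid.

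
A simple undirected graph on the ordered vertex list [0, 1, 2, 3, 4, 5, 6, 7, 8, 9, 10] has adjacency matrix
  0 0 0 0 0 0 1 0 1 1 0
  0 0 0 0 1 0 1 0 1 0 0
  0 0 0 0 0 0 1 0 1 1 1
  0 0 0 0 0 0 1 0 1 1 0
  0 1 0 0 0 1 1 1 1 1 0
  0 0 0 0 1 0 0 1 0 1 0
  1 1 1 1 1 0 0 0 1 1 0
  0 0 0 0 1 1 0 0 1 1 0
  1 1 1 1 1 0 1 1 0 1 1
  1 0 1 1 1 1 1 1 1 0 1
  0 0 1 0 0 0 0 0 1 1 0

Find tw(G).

A width-3 tree decomposition is:
Bags: B1 = {4, 7, 8, 9}  B2 = {4, 6, 8, 9}  B3 = {3, 6, 8, 9}  B4 = {2, 6, 8, 9}  B5 = {1, 4, 6, 8}  B6 = {4, 5, 7, 9}  B7 = {0, 6, 8, 9}  B8 = {2, 8, 9, 10}
Tree: B1–B2, B2–B3, B2–B4, B2–B5, B1–B6, B4–B7, B4–B8
Each bag holds 4 vertices, so the decomposition has width 3, which upper-bounds the treewidth. Conversely, {1, 4, 6, 8} is a clique of size 4, and the vertices of any clique must share a bag in every tree decomposition; so some bag has ≥ 4 vertices and tw(G) ≥ 3. Combining the bounds, tw(G) = 3.

3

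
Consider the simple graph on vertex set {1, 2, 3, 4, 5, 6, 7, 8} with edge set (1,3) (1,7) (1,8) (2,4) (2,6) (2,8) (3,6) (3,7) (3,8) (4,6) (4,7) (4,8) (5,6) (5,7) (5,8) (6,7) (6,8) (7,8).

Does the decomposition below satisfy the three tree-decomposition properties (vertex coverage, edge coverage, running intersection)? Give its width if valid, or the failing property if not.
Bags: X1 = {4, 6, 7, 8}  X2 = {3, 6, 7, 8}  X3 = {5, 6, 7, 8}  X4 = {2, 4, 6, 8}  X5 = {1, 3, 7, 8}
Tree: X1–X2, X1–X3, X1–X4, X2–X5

Vertex coverage: the bags together contain {1, 2, 3, 4, 5, 6, 7, 8}, the full vertex set. Edge coverage: each edge of G has both endpoints in at least one bag. Running intersection: for every vertex, the bags containing it form a connected subtree. All three properties hold, so this is a valid tree decomposition of width max|bag| − 1 = 3, and hence tw(G) ≤ 3.

Yes; width 3.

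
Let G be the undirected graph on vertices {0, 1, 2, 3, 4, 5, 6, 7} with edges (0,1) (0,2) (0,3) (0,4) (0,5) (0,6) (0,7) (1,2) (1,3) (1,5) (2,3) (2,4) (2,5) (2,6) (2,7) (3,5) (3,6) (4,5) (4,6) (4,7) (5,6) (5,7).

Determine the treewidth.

4

A width-4 tree decomposition is:
Bags: B1 = {0, 2, 4, 5, 7}  B2 = {0, 2, 4, 5, 6}  B3 = {0, 2, 3, 5, 6}  B4 = {0, 1, 2, 3, 5}
Tree: B1–B2, B2–B3, B3–B4
The largest bag has 5 vertices, giving width 4; this decomposition certifies tw(G) ≤ 4. On the other hand G contains the 5-clique {0, 1, 2, 3, 5}. A clique must lie in a single bag of any decomposition, so no decomposition can have width below 4. Hence tw(G) = 4 exactly.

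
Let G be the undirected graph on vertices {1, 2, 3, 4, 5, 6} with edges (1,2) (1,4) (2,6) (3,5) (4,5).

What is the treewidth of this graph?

A width-1 tree decomposition is:
Bags: B1 = {3, 5}  B2 = {4, 5}  B3 = {1, 4}  B4 = {1, 2}  B5 = {2, 6}
Tree: B1–B2, B2–B3, B3–B4, B4–B5
Each bag holds 2 vertices, so the decomposition has width 1, which upper-bounds the treewidth. Any graph with an edge has treewidth ≥ 1, and G has the edge 3–5. Hence tw(G) = 1 exactly.

1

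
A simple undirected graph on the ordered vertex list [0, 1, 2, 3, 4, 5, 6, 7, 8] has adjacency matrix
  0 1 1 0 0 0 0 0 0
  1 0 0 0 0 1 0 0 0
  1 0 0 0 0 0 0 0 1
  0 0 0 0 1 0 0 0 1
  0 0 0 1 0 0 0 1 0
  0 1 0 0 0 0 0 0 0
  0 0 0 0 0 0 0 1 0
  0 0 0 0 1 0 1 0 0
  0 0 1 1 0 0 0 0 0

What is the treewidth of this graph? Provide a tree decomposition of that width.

Treewidth 1.
Bags: B1 = {1, 5}  B2 = {0, 1}  B3 = {0, 2}  B4 = {2, 8}  B5 = {3, 8}  B6 = {3, 4}  B7 = {4, 7}  B8 = {6, 7}
Tree: B1–B2, B2–B3, B3–B4, B4–B5, B5–B6, B6–B7, B7–B8

The largest bag has 2 vertices, giving width 1; this decomposition certifies tw(G) ≤ 1. Since G has at least one edge (e.g. 5–1), it is not an edgeless graph, so tw(G) ≥ 1. The upper and lower bounds meet at 1, so that is the treewidth.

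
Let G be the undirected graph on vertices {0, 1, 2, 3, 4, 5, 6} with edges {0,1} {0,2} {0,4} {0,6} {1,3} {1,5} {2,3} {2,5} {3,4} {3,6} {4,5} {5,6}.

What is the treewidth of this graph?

3

A width-3 tree decomposition is:
Bags: B1 = {0, 3, 5, 6}  B2 = {0, 2, 3, 5}  B3 = {0, 1, 3, 5}  B4 = {0, 3, 4, 5}
Tree: B1–B2, B2–B3, B3–B4
Every bag has size at most 4, so the width is 4 − 1 = 3 and tw(G) ≤ 3. For the lower bound: the 4 vertex sets {5,6}, {2,3}, {0}, {1} are disjoint, each induces a connected subgraph, and every pair is joined by at least one edge of G. Contracting each set to a single vertex therefore yields K_{4} as a minor, and since treewidth is minor-monotone, tw(G) ≥ tw(K_{4}) = 3. Therefore the treewidth is 3.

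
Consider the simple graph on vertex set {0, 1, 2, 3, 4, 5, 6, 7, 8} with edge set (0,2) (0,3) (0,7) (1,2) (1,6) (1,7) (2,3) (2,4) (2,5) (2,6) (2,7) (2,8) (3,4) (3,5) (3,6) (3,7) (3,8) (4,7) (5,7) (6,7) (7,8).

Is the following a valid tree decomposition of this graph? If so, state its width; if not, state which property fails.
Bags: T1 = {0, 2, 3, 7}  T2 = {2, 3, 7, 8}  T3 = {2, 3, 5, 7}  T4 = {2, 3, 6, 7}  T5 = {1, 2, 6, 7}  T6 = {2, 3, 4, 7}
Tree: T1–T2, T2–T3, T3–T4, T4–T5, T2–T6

Yes; width 3.

Checking the three conditions: (i) the bags cover all of {0, 1, 2, 3, 4, 5, 6, 7, 8}; (ii) for each edge, some bag contains both endpoints; (iii) the bags containing any fixed vertex form a subtree. All hold, so the decomposition is valid with width 4 − 1 = 3.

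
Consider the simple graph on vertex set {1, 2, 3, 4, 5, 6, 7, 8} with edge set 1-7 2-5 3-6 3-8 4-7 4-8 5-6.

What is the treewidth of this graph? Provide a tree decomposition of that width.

Treewidth 1.
One such decomposition:
Bags: B1 = {1, 7}  B2 = {4, 7}  B3 = {4, 8}  B4 = {3, 8}  B5 = {3, 6}  B6 = {5, 6}  B7 = {2, 5}
Tree: B1–B2, B2–B3, B3–B4, B4–B5, B5–B6, B6–B7

Each bag holds 2 vertices, so the decomposition has width 1, which upper-bounds the treewidth. Any graph with an edge has treewidth ≥ 1, and G has the edge 1–7. The upper and lower bounds meet at 1, so that is the treewidth.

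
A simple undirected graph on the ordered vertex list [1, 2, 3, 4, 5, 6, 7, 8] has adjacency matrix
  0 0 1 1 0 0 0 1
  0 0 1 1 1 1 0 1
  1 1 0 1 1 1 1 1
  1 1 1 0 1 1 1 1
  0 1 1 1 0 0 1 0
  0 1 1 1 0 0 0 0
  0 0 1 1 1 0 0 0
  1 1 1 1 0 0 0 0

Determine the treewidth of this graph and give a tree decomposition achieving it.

Treewidth 3.
One such decomposition:
Bags: B1 = {2, 3, 4, 6}  B2 = {2, 3, 4, 8}  B3 = {2, 3, 4, 5}  B4 = {1, 3, 4, 8}  B5 = {3, 4, 5, 7}
Tree: B1–B2, B1–B3, B2–B4, B3–B5

Each bag holds 4 vertices, so the decomposition has width 3, which upper-bounds the treewidth. For the lower bound, the 4 vertices {1, 3, 4, 8} are pairwise adjacent, and any tree decomposition puts a clique entirely inside one bag — forcing width ≥ 3. Therefore the treewidth is 3.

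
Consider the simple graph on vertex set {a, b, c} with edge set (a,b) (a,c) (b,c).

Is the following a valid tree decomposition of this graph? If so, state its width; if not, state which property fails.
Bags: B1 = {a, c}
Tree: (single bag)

A tree decomposition must satisfy three properties: every vertex lies in some bag; for every edge, both endpoints lie together in some bag; and for every vertex, the bags containing it form a connected subtree. Here vertex b appears in no bag, so the decomposition is invalid.

No — vertex b appears in no bag.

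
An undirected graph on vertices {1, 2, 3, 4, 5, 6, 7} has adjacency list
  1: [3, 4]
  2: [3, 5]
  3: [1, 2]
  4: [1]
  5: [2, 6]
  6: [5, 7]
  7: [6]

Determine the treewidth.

1

A width-1 tree decomposition is:
Bags: B1 = {6, 7}  B2 = {5, 6}  B3 = {2, 5}  B4 = {2, 3}  B5 = {1, 3}  B6 = {1, 4}
Tree: B1–B2, B2–B3, B3–B4, B4–B5, B5–B6
Every bag has size at most 2, so the width is 2 − 1 = 1 and tw(G) ≤ 1. Since G has at least one edge (e.g. 7–6), it is not an edgeless graph, so tw(G) ≥ 1. Combining the bounds, tw(G) = 1.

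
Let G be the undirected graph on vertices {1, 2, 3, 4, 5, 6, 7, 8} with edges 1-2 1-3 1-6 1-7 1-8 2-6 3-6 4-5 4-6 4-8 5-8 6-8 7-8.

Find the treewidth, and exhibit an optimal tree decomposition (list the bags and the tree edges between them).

Treewidth 2.
Bags: B1 = {4, 6, 8}  B2 = {4, 5, 8}  B3 = {1, 6, 8}  B4 = {1, 2, 6}  B5 = {1, 7, 8}  B6 = {1, 3, 6}
Tree: B1–B2, B1–B3, B3–B4, B3–B5, B4–B6

The largest bag has 3 vertices, giving width 2; this decomposition certifies tw(G) ≤ 2. For the lower bound, the 3 vertices {1, 6, 8} are pairwise adjacent, and any tree decomposition puts a clique entirely inside one bag — forcing width ≥ 2. Combining the bounds, tw(G) = 2.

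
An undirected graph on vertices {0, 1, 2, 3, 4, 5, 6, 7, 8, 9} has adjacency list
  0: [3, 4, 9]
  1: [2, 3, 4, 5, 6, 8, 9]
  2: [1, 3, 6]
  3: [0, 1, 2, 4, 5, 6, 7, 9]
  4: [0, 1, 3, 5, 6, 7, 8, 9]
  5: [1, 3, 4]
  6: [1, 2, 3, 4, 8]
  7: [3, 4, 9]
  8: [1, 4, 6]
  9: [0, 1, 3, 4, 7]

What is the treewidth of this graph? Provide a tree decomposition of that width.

Treewidth 3.
One optimal decomposition is:
Bags: B1 = {1, 3, 4, 6}  B2 = {1, 3, 4, 9}  B3 = {1, 3, 4, 5}  B4 = {1, 2, 3, 6}  B5 = {0, 3, 4, 9}  B6 = {1, 4, 6, 8}  B7 = {3, 4, 7, 9}
Tree: B1–B2, B2–B3, B1–B4, B2–B5, B1–B6, B2–B7

The largest bag has 4 vertices, giving width 3; this decomposition certifies tw(G) ≤ 3. For the lower bound, the 4 vertices {1, 4, 6, 8} are pairwise adjacent, and any tree decomposition puts a clique entirely inside one bag — forcing width ≥ 3. The upper and lower bounds meet at 3, so that is the treewidth.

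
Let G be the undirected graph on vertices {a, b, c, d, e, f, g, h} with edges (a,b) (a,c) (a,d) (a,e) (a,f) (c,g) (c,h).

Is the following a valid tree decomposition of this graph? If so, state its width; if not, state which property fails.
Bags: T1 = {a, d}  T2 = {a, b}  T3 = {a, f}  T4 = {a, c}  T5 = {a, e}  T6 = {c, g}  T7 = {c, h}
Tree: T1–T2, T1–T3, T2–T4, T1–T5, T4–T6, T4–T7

Checking the three conditions: (i) the bags cover all of {a, b, c, d, e, f, g, h}; (ii) for each edge, some bag contains both endpoints; (iii) the bags containing any fixed vertex form a subtree. All hold, so the decomposition is valid with width 2 − 1 = 1.

Yes; width 1.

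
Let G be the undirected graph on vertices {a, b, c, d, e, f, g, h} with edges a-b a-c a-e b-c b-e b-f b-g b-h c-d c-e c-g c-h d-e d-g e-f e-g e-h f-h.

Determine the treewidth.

3

A width-3 tree decomposition is:
Bags: B1 = {b, c, e, g}  B2 = {a, b, c, e}  B3 = {b, c, e, h}  B4 = {c, d, e, g}  B5 = {b, e, f, h}
Tree: B1–B2, B1–B3, B1–B4, B3–B5
The largest bag has 4 vertices, giving width 3; this decomposition certifies tw(G) ≤ 3. On the other hand G contains the 4-clique {c, d, e, g}. A clique must lie in a single bag of any decomposition, so no decomposition can have width below 3. Therefore the treewidth is 3.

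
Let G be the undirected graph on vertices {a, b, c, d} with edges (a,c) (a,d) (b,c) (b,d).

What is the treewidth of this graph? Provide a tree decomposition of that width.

Each bag holds 3 vertices, so the decomposition has width 2, which upper-bounds the treewidth. Since d–a–c–b–d is a cycle in G, G is not acyclic. Forests are exactly the graphs of treewidth ≤ 1, so tw(G) ≥ 2. Combining the bounds, tw(G) = 2.

Treewidth 2.
Bags: B1 = {a, c, d}  B2 = {b, c, d}
Tree: B1–B2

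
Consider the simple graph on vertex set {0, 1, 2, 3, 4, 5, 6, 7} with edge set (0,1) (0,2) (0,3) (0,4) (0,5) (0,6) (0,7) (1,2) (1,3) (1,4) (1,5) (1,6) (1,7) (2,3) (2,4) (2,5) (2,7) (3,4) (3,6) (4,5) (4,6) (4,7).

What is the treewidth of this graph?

4

A width-4 tree decomposition is:
Bags: B1 = {0, 1, 2, 4, 5}  B2 = {0, 1, 2, 4, 7}  B3 = {0, 1, 2, 3, 4}  B4 = {0, 1, 3, 4, 6}
Tree: B1–B2, B2–B3, B3–B4
Each bag holds 5 vertices, so the decomposition has width 4, which upper-bounds the treewidth. For the lower bound, the 5 vertices {0, 1, 2, 3, 4} are pairwise adjacent, and any tree decomposition puts a clique entirely inside one bag — forcing width ≥ 4. Hence tw(G) = 4 exactly.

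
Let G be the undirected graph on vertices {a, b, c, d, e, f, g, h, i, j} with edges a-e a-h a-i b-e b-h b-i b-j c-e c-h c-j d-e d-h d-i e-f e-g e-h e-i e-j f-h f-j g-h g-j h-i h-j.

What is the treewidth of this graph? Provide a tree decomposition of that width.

Treewidth 3.
One optimal decomposition is:
Bags: B1 = {b, e, h, j}  B2 = {b, e, h, i}  B3 = {c, e, h, j}  B4 = {e, f, h, j}  B5 = {d, e, h, i}  B6 = {a, e, h, i}  B7 = {e, g, h, j}
Tree: B1–B2, B1–B3, B1–B4, B2–B5, B5–B6, B1–B7

The largest bag has 4 vertices, giving width 3; this decomposition certifies tw(G) ≤ 3. For the lower bound, the 4 vertices {d, e, h, i} are pairwise adjacent, and any tree decomposition puts a clique entirely inside one bag — forcing width ≥ 3. Therefore the treewidth is 3.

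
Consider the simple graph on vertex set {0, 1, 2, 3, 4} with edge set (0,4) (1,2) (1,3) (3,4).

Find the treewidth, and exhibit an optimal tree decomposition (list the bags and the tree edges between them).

The largest bag has 2 vertices, giving width 1; this decomposition certifies tw(G) ≤ 1. G has an edge, so its treewidth is at least 1. Hence tw(G) = 1 exactly.

Treewidth 1.
Bags: B1 = {1, 2}  B2 = {1, 3}  B3 = {3, 4}  B4 = {0, 4}
Tree: B1–B2, B2–B3, B3–B4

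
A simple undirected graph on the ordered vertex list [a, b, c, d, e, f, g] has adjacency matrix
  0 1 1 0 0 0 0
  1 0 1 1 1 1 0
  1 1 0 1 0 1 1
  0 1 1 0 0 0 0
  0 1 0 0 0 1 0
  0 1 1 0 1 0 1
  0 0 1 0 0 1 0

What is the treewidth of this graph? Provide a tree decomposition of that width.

Treewidth 2.
Bags: B1 = {a, b, c}  B2 = {b, c, d}  B3 = {b, c, f}  B4 = {b, e, f}  B5 = {c, f, g}
Tree: B1–B2, B2–B3, B3–B4, B3–B5

Every bag has size at most 3, so the width is 3 − 1 = 2 and tw(G) ≤ 2. On the other hand G contains the 3-clique {b, e, f}. A clique must lie in a single bag of any decomposition, so no decomposition can have width below 2. Hence tw(G) = 2 exactly.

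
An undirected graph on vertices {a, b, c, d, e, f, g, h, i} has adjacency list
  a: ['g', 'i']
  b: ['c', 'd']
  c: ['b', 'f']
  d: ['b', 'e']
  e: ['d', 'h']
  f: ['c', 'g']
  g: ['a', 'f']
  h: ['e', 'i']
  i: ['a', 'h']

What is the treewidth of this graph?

2

A width-2 tree decomposition is:
Bags: B1 = {a, f, g}  B2 = {a, f, i}  B3 = {f, h, i}  B4 = {e, f, h}  B5 = {d, e, f}  B6 = {b, d, f}  B7 = {b, c, f}
Tree: B1–B2, B2–B3, B3–B4, B4–B5, B5–B6, B6–B7
The largest bag has 3 vertices, giving width 2; this decomposition certifies tw(G) ≤ 2. The edges f–g–a–i–h–e–d–b–c–f form a cycle, so G is not a tree and its treewidth is at least 2. The upper and lower bounds meet at 2, so that is the treewidth.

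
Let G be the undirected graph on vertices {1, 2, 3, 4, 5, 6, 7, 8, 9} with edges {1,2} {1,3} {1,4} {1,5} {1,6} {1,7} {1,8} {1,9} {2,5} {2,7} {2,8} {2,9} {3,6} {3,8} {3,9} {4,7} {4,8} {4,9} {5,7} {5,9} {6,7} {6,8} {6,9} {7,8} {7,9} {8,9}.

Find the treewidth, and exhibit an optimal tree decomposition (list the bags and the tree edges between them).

Treewidth 4.
One such decomposition:
Bags: B1 = {1, 3, 6, 8, 9}  B2 = {1, 6, 7, 8, 9}  B3 = {1, 2, 7, 8, 9}  B4 = {1, 2, 5, 7, 9}  B5 = {1, 4, 7, 8, 9}
Tree: B1–B2, B2–B3, B3–B4, B2–B5

The largest bag has 5 vertices, giving width 4; this decomposition certifies tw(G) ≤ 4. For the lower bound, the 5 vertices {1, 3, 6, 8, 9} are pairwise adjacent, and any tree decomposition puts a clique entirely inside one bag — forcing width ≥ 4. The upper and lower bounds meet at 4, so that is the treewidth.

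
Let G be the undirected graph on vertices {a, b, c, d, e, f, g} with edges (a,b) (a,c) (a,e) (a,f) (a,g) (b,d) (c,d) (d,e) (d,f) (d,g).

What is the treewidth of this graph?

A width-2 tree decomposition is:
Bags: B1 = {a, d, g}  B2 = {a, d, f}  B3 = {a, d, e}  B4 = {a, b, d}  B5 = {a, c, d}
Tree: B1–B2, B2–B3, B3–B4, B4–B5
Each bag holds 3 vertices, so the decomposition has width 2, which upper-bounds the treewidth. The edges d–g–a–f–d form a cycle, so G is not a tree and its treewidth is at least 2. Combining the bounds, tw(G) = 2.

2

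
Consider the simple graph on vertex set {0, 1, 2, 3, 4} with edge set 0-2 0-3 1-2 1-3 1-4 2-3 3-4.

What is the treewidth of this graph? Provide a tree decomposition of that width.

Treewidth 2.
One such decomposition:
Bags: B1 = {1, 2, 3}  B2 = {0, 2, 3}  B3 = {1, 3, 4}
Tree: B1–B2, B1–B3

Each bag holds 3 vertices, so the decomposition has width 2, which upper-bounds the treewidth. Conversely, {0, 2, 3} is a clique of size 3, and the vertices of any clique must share a bag in every tree decomposition; so some bag has ≥ 3 vertices and tw(G) ≥ 2. Hence tw(G) = 2 exactly.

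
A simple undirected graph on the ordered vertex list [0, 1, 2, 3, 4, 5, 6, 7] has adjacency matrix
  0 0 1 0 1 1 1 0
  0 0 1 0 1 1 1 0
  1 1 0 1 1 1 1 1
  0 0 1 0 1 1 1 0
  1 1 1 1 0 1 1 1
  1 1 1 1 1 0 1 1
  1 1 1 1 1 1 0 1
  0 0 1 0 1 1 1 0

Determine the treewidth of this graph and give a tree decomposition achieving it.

Treewidth 4.
Bags: B1 = {2, 4, 5, 6, 7}  B2 = {0, 2, 4, 5, 6}  B3 = {1, 2, 4, 5, 6}  B4 = {2, 3, 4, 5, 6}
Tree: B1–B2, B1–B3, B1–B4

Each bag holds 5 vertices, so the decomposition has width 4, which upper-bounds the treewidth. Conversely, {0, 2, 4, 5, 6} is a clique of size 5, and the vertices of any clique must share a bag in every tree decomposition; so some bag has ≥ 5 vertices and tw(G) ≥ 4. Combining the bounds, tw(G) = 4.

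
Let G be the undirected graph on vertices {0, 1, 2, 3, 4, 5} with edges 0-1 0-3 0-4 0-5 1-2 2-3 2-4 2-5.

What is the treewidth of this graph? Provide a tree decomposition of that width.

Treewidth 2.
One optimal decomposition is:
Bags: B1 = {0, 2, 3}  B2 = {0, 2, 4}  B3 = {0, 1, 2}  B4 = {0, 2, 5}
Tree: B1–B2, B2–B3, B3–B4

Every bag has size at most 3, so the width is 3 − 1 = 2 and tw(G) ≤ 2. Since 0–3–2–4–0 is a cycle in G, G is not acyclic. Forests are exactly the graphs of treewidth ≤ 1, so tw(G) ≥ 2. Hence tw(G) = 2 exactly.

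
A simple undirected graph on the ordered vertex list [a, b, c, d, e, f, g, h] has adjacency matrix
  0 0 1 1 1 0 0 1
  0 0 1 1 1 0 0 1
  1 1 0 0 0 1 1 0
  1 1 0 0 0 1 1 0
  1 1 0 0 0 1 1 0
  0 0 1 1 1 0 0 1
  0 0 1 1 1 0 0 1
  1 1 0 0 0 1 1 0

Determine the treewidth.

4

A width-4 tree decomposition is:
Bags: B1 = {c, d, e, f, h}  B2 = {b, c, d, e, h}  B3 = {c, d, e, g, h}  B4 = {a, c, d, e, h}
Tree: B1–B2, B2–B3, B3–B4
Every bag has size at most 5, so the width is 5 − 1 = 4 and tw(G) ≤ 4. For the lower bound: the 5 vertex sets {f,h}, {b,c}, {d,g}, {e}, {a} are disjoint, each induces a connected subgraph, and every pair is joined by at least one edge of G. Contracting each set to a single vertex therefore yields K_{5} as a minor, and since treewidth is minor-monotone, tw(G) ≥ tw(K_{5}) = 4. Combining the bounds, tw(G) = 4.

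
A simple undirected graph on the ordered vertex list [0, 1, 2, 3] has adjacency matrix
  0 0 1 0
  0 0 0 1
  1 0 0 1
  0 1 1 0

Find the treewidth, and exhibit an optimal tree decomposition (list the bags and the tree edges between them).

The largest bag has 2 vertices, giving width 1; this decomposition certifies tw(G) ≤ 1. Since G has at least one edge (e.g. 2–3), it is not an edgeless graph, so tw(G) ≥ 1. The upper and lower bounds meet at 1, so that is the treewidth.

Treewidth 1.
Bags: B1 = {2, 3}  B2 = {0, 2}  B3 = {1, 3}
Tree: B1–B2, B1–B3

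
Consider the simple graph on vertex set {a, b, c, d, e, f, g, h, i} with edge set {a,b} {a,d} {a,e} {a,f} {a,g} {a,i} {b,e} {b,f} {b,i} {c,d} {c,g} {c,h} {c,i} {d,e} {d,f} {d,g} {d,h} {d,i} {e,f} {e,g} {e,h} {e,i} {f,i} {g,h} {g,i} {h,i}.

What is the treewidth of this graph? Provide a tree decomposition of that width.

The largest bag has 5 vertices, giving width 4; this decomposition certifies tw(G) ≤ 4. Conversely, {d, e, g, h, i} is a clique of size 5, and the vertices of any clique must share a bag in every tree decomposition; so some bag has ≥ 5 vertices and tw(G) ≥ 4. Hence tw(G) = 4 exactly.

Treewidth 4.
Bags: B1 = {a, b, e, f, i}  B2 = {a, d, e, f, i}  B3 = {a, d, e, g, i}  B4 = {d, e, g, h, i}  B5 = {c, d, g, h, i}
Tree: B1–B2, B2–B3, B3–B4, B4–B5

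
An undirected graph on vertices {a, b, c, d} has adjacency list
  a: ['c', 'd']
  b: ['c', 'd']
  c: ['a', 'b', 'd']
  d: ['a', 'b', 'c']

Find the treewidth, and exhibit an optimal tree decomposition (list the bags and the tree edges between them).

The largest bag has 3 vertices, giving width 2; this decomposition certifies tw(G) ≤ 2. For the lower bound, the 3 vertices {a, c, d} are pairwise adjacent, and any tree decomposition puts a clique entirely inside one bag — forcing width ≥ 2. Combining the bounds, tw(G) = 2.

Treewidth 2.
One optimal decomposition is:
Bags: B1 = {b, c, d}  B2 = {a, c, d}
Tree: B1–B2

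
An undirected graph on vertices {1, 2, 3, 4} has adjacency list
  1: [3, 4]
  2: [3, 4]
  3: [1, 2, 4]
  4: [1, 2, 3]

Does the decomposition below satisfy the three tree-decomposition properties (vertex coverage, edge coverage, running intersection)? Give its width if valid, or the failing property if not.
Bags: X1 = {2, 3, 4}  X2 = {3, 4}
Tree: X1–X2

No — vertex 1 appears in no bag.

A tree decomposition must satisfy three properties: every vertex lies in some bag; for every edge, both endpoints lie together in some bag; and for every vertex, the bags containing it form a connected subtree. Here vertex 1 appears in no bag, so the decomposition is invalid.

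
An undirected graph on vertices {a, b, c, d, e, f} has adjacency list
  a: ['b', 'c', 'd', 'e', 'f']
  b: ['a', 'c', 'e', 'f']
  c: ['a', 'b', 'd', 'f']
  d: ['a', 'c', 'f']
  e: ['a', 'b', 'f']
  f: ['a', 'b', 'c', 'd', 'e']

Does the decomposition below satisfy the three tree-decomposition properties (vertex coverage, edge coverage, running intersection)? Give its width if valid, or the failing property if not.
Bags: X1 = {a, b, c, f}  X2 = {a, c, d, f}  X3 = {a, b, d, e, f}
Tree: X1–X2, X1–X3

A tree decomposition must satisfy three properties: every vertex lies in some bag; for every edge, both endpoints lie together in some bag; and for every vertex, the bags containing it form a connected subtree. Here bags containing vertex d are not connected in the tree, so the decomposition is invalid.

No — bags containing vertex d are not connected in the tree.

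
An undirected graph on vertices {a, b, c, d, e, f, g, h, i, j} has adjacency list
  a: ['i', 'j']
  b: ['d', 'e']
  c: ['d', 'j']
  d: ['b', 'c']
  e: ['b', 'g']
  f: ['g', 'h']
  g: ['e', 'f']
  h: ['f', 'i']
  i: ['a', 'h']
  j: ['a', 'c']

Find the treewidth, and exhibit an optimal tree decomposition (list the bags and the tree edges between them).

The largest bag has 3 vertices, giving width 2; this decomposition certifies tw(G) ≤ 2. For the lower bound, G contains the cycle j–a–i–h–f–g–e–b–d–c–j, so G is not a forest; only forests have treewidth ≤ 1, hence tw(G) ≥ 2. Therefore the treewidth is 2.

Treewidth 2.
One optimal decomposition is:
Bags: B1 = {a, i, j}  B2 = {h, i, j}  B3 = {f, h, j}  B4 = {f, g, j}  B5 = {e, g, j}  B6 = {b, e, j}  B7 = {b, d, j}  B8 = {c, d, j}
Tree: B1–B2, B2–B3, B3–B4, B4–B5, B5–B6, B6–B7, B7–B8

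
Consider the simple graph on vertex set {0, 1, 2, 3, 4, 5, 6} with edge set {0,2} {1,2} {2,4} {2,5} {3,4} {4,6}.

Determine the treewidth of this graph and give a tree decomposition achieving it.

Every bag has size at most 2, so the width is 2 − 1 = 1 and tw(G) ≤ 1. Any graph with an edge has treewidth ≥ 1, and G has the edge 2–0. Therefore the treewidth is 1.

Treewidth 1.
Bags: B1 = {0, 2}  B2 = {2, 4}  B3 = {1, 2}  B4 = {4, 6}  B5 = {2, 5}  B6 = {3, 4}
Tree: B1–B2, B1–B3, B2–B4, B2–B5, B2–B6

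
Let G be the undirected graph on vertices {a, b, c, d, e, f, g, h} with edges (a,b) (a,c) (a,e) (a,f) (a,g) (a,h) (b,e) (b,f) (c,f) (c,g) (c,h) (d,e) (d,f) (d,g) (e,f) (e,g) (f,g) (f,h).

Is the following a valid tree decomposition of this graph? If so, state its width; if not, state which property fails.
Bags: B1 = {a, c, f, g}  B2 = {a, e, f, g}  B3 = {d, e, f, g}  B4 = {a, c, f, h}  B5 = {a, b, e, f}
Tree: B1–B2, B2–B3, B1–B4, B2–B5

Checking the three conditions: (i) the bags cover all of {a, b, c, d, e, f, g, h}; (ii) for each edge, some bag contains both endpoints; (iii) the bags containing any fixed vertex form a subtree. All hold, so the decomposition is valid with width 4 − 1 = 3.

Yes; width 3.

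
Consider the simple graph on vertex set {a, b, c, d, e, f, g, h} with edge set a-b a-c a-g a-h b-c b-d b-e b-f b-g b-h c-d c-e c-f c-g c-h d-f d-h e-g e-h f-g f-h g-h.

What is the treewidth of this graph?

A width-4 tree decomposition is:
Bags: B1 = {b, c, e, g, h}  B2 = {b, c, f, g, h}  B3 = {a, b, c, g, h}  B4 = {b, c, d, f, h}
Tree: B1–B2, B2–B3, B2–B4
The largest bag has 5 vertices, giving width 4; this decomposition certifies tw(G) ≤ 4. On the other hand G contains the 5-clique {b, c, d, f, h}. A clique must lie in a single bag of any decomposition, so no decomposition can have width below 4. Therefore the treewidth is 4.

4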